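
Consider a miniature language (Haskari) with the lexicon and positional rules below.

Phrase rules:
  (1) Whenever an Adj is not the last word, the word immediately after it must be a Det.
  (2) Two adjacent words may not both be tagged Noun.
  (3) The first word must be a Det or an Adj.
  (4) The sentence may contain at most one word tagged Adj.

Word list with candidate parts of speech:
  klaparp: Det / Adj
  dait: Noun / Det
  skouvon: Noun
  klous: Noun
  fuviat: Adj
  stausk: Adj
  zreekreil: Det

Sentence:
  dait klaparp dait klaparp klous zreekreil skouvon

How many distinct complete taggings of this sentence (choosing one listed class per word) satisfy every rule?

Candidates per position — 1:dait {Noun,Det}; 2:klaparp {Det,Adj}; 3:dait {Noun,Det}; 4:klaparp {Det,Adj}; 5:klous {Noun}; 6:zreekreil {Det}; 7:skouvon {Noun}.
There are 16 candidate sequences in total.
The sequences that satisfy every rule: Det Det Noun Det Noun Det Noun; Det Det Det Det Noun Det Noun; Det Adj Det Det Noun Det Noun.
Count = 3.

3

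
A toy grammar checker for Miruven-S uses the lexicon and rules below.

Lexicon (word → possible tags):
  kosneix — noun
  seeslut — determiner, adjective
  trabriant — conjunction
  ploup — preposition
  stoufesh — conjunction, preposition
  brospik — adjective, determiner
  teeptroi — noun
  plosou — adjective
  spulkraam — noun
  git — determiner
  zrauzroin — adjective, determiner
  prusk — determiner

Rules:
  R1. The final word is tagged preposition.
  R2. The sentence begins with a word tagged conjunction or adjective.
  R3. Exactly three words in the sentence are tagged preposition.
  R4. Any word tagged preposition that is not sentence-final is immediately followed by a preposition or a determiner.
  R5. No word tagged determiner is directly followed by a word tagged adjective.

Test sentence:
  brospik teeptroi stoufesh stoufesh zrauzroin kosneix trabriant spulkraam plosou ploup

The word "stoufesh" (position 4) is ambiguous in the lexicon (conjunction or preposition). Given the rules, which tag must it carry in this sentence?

preposition

Candidates per position — 1:brospik {adjective,determiner}; 2:teeptroi {noun}; 3:stoufesh {conjunction,preposition}; 4:stoufesh {conjunction,preposition}; 5:zrauzroin {adjective,determiner}; 6:kosneix {noun}; 7:trabriant {conjunction}; 8:spulkraam {noun}; 9:plosou {adjective}; 10:ploup {preposition}.
At position 1, choosing determiner makes rule 2 impossible to satisfy; hence adjective.
At position 3, choosing conjunction makes rule 3 impossible to satisfy; hence preposition.
At position 4, choosing conjunction makes rule 3 impossible to satisfy; hence preposition.
At position 5, choosing adjective makes rule 4 impossible to satisfy; hence determiner.
That leaves exactly one tagging: adjective noun preposition preposition determiner noun conjunction noun adjective preposition.
Verifying each rule — rule 1 holds; rule 2 holds; rule 3 holds; rule 4 holds; rule 5 holds.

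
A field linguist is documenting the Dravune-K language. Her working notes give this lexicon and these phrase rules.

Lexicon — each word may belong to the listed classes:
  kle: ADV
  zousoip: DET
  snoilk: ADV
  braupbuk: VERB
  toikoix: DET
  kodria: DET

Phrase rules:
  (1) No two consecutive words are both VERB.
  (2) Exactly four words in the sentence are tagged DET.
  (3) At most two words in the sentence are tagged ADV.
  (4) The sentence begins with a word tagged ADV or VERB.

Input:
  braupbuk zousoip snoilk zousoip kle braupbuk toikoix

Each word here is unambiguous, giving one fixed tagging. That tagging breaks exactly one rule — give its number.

Fixed tagging: VERB DET ADV DET ADV VERB DET.
Rule check: R1 ✓, R2 ✗, R3 ✓, R4 ✓.
Only rule 2 fails.

2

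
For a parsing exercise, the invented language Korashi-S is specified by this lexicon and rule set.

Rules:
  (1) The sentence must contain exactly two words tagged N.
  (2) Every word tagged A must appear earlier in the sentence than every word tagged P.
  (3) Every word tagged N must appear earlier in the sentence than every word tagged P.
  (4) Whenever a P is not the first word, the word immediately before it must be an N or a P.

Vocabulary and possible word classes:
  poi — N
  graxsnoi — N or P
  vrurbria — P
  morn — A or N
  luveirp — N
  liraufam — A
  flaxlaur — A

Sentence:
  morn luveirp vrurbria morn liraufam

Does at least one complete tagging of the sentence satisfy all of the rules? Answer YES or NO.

Candidates per position — 1:morn {A,N}; 2:luveirp {N}; 3:vrurbria {P}; 4:morn {A,N}; 5:liraufam {A}.
Rule 2 cannot be satisfied by any choice of tags from the lexicon.
So there is no consistent tagging.

NO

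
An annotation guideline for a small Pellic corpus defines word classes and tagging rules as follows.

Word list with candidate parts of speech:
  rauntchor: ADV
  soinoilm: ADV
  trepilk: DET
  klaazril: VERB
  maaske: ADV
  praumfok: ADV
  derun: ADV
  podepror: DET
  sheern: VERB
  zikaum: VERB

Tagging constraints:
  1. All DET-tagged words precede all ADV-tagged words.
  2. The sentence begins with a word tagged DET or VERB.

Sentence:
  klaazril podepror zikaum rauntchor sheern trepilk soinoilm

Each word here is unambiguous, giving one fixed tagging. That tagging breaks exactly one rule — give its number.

1

Fixed tagging: VERB DET VERB ADV VERB DET ADV.
Checking each rule: R1 ✗, R2 ✓.
Only rule 1 fails.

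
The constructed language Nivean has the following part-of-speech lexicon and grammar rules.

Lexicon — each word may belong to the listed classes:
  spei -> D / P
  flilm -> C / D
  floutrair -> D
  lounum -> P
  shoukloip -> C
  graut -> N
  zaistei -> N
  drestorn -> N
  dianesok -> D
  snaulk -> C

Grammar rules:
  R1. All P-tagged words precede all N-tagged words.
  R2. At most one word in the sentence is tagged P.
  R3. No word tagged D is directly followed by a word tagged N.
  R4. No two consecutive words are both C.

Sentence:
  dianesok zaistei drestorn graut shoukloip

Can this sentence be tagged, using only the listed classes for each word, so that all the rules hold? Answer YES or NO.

NO

Candidates per position — 1:dianesok {D}; 2:zaistei {N}; 3:drestorn {N}; 4:graut {N}; 5:shoukloip {C}.
Rule 3 cannot be satisfied by any choice of tags from the lexicon.
So there is no consistent tagging.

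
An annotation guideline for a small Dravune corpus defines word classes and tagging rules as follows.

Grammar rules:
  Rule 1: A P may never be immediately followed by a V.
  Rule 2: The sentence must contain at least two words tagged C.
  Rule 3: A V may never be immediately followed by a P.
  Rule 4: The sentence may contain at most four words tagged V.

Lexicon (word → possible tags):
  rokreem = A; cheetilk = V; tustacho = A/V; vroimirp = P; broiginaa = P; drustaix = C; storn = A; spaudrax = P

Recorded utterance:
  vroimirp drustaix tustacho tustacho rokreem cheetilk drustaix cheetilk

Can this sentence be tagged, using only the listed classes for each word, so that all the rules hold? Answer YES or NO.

Candidates per position — 1:vroimirp {P}; 2:drustaix {C}; 3:tustacho {A,V}; 4:tustacho {A,V}; 5:rokreem {A}; 6:cheetilk {V}; 7:drustaix {C}; 8:cheetilk {V}.
One satisfying assignment: P C V A A V C V.
Check: rule 1 holds; rule 2 holds; rule 3 holds; rule 4 holds.

YES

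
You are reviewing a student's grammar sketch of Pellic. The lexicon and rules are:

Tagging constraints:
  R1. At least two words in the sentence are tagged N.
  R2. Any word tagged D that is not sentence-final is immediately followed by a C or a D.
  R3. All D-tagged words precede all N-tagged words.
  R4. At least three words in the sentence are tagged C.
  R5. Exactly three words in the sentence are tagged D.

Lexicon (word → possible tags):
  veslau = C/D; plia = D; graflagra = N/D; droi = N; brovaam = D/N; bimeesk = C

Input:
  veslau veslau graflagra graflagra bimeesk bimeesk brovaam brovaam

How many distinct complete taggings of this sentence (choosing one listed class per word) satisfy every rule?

Candidates per position — 1:veslau {C,D}; 2:veslau {C,D}; 3:graflagra {N,D}; 4:graflagra {N,D}; 5:bimeesk {C}; 6:bimeesk {C}; 7:brovaam {D,N}; 8:brovaam {D,N}.
There are 64 candidate sequences in total.
The sequences that satisfy every rule: C D D D C C N N; D C D D C C N N.
Count = 2.

2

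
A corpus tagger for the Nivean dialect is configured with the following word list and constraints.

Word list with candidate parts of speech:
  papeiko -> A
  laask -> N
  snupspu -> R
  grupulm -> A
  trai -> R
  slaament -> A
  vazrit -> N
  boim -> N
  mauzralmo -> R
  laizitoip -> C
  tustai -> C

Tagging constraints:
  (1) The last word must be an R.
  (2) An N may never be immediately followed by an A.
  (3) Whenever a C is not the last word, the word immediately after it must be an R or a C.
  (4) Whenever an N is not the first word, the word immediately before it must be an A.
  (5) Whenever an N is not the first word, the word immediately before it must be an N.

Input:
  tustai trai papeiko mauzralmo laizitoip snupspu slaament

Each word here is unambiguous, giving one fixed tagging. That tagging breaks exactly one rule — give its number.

1

Fixed tagging: C R A R C R A.
Checking each rule: R1 fail, R2 pass, R3 pass, R4 pass, R5 pass.
Only rule 1 fails.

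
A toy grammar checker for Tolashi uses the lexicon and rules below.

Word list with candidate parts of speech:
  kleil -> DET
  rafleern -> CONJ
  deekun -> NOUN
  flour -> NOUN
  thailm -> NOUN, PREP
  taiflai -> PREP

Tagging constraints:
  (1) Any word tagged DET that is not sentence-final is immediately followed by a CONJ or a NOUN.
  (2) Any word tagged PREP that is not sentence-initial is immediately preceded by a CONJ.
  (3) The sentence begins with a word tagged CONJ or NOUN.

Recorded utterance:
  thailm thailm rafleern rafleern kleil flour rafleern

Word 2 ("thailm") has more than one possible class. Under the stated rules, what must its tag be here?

Candidates per position — 1:thailm {NOUN,PREP}; 2:thailm {NOUN,PREP}; 3:rafleern {CONJ}; 4:rafleern {CONJ}; 5:kleil {DET}; 6:flour {NOUN}; 7:rafleern {CONJ}.
At position 1, choosing PREP makes rule 3 impossible to satisfy; hence NOUN.
At position 2, choosing PREP makes rule 2 impossible to satisfy; hence NOUN.
So the tagging must be: NOUN NOUN CONJ CONJ DET NOUN CONJ.
Verifying each rule — rule 1 holds; rule 2 holds; rule 3 holds.

NOUN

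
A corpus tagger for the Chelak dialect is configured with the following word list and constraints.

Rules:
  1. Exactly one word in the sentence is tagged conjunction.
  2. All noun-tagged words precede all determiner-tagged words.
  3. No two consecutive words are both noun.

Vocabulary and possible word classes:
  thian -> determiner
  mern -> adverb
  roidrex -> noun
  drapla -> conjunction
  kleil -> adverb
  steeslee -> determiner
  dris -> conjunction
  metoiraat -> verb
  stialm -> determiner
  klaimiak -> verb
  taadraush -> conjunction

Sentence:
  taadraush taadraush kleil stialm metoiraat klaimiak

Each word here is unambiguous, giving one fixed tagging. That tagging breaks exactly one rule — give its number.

1

Fixed tagging: conjunction conjunction adverb determiner verb verb.
Rule check: R1 ✗, R2 ✓, R3 ✓.
Only rule 1 fails.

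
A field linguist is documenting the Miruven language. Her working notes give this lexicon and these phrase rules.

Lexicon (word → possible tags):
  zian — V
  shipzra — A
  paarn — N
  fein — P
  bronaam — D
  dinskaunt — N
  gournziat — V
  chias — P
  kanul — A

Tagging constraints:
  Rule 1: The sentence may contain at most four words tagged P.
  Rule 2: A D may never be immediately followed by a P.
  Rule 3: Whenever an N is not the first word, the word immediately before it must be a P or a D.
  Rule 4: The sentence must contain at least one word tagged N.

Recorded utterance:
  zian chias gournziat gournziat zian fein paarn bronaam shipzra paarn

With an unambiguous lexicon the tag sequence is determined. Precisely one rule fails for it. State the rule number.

Fixed tagging: V P V V V P N D A N.
Rule check: R1 holds, R2 holds, R3 violated, R4 holds.
Only rule 3 fails.

3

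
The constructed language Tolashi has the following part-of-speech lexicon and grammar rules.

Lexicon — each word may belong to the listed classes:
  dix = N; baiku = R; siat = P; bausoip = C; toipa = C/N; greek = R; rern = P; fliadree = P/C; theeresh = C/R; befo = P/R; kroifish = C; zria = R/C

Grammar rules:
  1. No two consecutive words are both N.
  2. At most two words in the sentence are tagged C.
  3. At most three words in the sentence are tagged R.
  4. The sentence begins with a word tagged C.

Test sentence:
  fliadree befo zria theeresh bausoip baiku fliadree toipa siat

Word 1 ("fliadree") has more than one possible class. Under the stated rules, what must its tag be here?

Candidates per position — 1:fliadree {P,C}; 2:befo {P,R}; 3:zria {R,C}; 4:theeresh {C,R}; 5:bausoip {C}; 6:baiku {R}; 7:fliadree {P,C}; 8:toipa {C,N}; 9:siat {P}.
At position 1, choosing P makes rule 4 impossible to satisfy; hence C.
At position 3, choosing C makes rule 2 impossible to satisfy; hence R.
At position 4, choosing C makes rule 2 impossible to satisfy; hence R.
At position 7, choosing C makes rule 2 impossible to satisfy; hence P.
At position 8, choosing C makes rule 2 impossible to satisfy; hence N.
At position 2, choosing R makes rule 3 impossible to satisfy; hence P.
The unique satisfying tagging is: C P R R C R P N P.
Checking: rule 1 ✓; rule 2 ✓; rule 3 ✓; rule 4 ✓.

C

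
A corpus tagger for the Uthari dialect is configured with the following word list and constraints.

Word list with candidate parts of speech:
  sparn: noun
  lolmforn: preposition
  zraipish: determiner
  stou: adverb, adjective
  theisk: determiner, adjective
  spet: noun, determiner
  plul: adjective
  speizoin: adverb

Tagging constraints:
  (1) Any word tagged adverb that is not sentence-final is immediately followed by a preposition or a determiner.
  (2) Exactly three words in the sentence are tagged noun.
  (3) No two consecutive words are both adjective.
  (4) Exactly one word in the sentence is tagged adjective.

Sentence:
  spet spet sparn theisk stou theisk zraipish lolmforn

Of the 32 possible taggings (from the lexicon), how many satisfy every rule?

2

Candidates per position — 1:spet {noun,determiner}; 2:spet {noun,determiner}; 3:sparn {noun}; 4:theisk {determiner,adjective}; 5:stou {adverb,adjective}; 6:theisk {determiner,adjective}; 7:zraipish {determiner}; 8:lolmforn {preposition}.
There are 32 candidate sequences in total.
The sequences that satisfy every rule: noun noun noun determiner adjective determiner determiner preposition; noun noun noun adjective adverb determiner determiner preposition.
Count = 2.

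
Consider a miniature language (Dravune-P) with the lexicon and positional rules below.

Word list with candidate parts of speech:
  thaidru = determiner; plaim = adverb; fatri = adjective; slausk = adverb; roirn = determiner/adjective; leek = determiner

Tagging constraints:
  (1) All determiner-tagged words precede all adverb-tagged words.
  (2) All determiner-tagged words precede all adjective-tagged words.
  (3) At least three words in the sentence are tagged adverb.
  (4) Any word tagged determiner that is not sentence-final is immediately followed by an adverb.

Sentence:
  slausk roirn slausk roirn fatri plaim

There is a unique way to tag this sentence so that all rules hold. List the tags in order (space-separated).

Candidates per position — 1:slausk {adverb}; 2:roirn {determiner,adjective}; 3:slausk {adverb}; 4:roirn {determiner,adjective}; 5:fatri {adjective}; 6:plaim {adverb}.
At position 2, choosing determiner makes rule 1 impossible to satisfy; hence adjective.
At position 4, choosing determiner makes rule 1 impossible to satisfy; hence adjective.
So the tagging must be: adverb adjective adverb adjective adjective adverb.
Rule-by-rule: rule 1 satisfied; rule 2 satisfied; rule 3 satisfied; rule 4 satisfied.

adverb adjective adverb adjective adjective adverb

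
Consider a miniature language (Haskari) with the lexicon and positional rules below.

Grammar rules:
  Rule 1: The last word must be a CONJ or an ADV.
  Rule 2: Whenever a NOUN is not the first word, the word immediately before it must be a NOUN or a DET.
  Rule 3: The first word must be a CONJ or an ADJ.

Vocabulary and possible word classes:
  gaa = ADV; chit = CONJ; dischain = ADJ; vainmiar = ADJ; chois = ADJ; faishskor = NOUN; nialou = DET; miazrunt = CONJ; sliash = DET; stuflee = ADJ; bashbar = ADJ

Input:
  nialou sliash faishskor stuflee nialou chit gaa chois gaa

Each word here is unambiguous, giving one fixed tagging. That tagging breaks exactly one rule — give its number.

3

Fixed tagging: DET DET NOUN ADJ DET CONJ ADV ADJ ADV.
Checking each rule: R1 holds, R2 holds, R3 violated.
Only rule 3 fails.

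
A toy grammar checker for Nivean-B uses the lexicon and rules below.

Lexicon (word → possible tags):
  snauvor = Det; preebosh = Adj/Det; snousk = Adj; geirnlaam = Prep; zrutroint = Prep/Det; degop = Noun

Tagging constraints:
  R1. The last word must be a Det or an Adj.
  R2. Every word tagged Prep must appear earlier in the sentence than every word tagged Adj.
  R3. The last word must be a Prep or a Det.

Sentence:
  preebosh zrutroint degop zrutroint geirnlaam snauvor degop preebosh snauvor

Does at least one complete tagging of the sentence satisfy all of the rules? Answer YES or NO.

YES

Candidates per position — 1:preebosh {Adj,Det}; 2:zrutroint {Prep,Det}; 3:degop {Noun}; 4:zrutroint {Prep,Det}; 5:geirnlaam {Prep}; 6:snauvor {Det}; 7:degop {Noun}; 8:preebosh {Adj,Det}; 9:snauvor {Det}.
One satisfying assignment: Det Prep Noun Prep Prep Det Noun Adj Det.
Checking: rule 1 ✓; rule 2 ✓; rule 3 ✓.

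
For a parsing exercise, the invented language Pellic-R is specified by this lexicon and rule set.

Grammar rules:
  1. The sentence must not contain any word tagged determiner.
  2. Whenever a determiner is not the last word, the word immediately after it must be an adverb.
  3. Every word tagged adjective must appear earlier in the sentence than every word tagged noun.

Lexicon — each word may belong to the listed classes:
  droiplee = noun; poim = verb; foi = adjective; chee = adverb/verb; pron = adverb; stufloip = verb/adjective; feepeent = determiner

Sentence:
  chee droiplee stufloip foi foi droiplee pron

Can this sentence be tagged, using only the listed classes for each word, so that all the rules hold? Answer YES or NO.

NO

Candidates per position — 1:chee {adverb,verb}; 2:droiplee {noun}; 3:stufloip {verb,adjective}; 4:foi {adjective}; 5:foi {adjective}; 6:droiplee {noun}; 7:pron {adverb}.
Rule 3 cannot be satisfied by any choice of tags from the lexicon.
So there is no consistent tagging.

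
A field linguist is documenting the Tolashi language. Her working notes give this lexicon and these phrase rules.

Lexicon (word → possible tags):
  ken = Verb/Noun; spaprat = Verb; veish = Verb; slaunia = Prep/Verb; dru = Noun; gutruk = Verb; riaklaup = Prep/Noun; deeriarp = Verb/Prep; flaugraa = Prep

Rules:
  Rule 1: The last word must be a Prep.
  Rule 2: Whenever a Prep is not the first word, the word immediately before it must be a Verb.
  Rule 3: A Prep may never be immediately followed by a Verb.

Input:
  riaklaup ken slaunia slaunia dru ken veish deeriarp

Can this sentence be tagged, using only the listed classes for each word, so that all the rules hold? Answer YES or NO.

Candidates per position — 1:riaklaup {Prep,Noun}; 2:ken {Verb,Noun}; 3:slaunia {Prep,Verb}; 4:slaunia {Prep,Verb}; 5:dru {Noun}; 6:ken {Verb,Noun}; 7:veish {Verb}; 8:deeriarp {Verb,Prep}.
One satisfying assignment: Prep Noun Verb Prep Noun Verb Verb Prep.
Verifying each rule — rule 1 ok; rule 2 ok; rule 3 ok.

YES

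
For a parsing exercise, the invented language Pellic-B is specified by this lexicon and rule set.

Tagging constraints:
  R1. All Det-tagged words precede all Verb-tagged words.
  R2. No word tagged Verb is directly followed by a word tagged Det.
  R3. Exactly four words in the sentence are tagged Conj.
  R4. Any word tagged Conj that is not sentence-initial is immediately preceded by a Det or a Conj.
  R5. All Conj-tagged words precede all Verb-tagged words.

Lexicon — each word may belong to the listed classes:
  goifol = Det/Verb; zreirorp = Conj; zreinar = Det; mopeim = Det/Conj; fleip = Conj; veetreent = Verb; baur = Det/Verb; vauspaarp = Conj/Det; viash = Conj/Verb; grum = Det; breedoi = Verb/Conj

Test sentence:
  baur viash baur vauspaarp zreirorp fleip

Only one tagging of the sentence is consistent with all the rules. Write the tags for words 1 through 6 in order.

Candidates per position — 1:baur {Det,Verb}; 2:viash {Conj,Verb}; 3:baur {Det,Verb}; 4:vauspaarp {Conj,Det}; 5:zreirorp {Conj}; 6:fleip {Conj}.
Position 1: tagging it Verb would leave rule 5 unsatisfiable, so it must be Det.
Position 2: tagging it Verb would leave rule 3 unsatisfiable, so it must be Conj.
Position 3: tagging it Verb would leave rule 5 unsatisfiable, so it must be Det.
Position 4: tagging it Det would leave rule 3 unsatisfiable, so it must be Conj.
That leaves exactly one tagging: Det Conj Det Conj Conj Conj.
Check: rule 1 holds; rule 2 holds; rule 3 holds; rule 4 holds; rule 5 holds.

Det Conj Det Conj Conj Conj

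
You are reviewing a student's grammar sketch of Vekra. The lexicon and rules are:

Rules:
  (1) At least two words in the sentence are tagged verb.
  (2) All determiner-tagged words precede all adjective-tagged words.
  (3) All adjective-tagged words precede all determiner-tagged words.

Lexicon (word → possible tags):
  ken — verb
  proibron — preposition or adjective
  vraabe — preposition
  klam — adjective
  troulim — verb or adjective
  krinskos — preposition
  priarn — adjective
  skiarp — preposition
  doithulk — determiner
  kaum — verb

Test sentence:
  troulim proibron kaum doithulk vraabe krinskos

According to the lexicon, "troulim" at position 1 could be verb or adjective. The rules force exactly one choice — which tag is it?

verb

Candidates per position — 1:troulim {verb,adjective}; 2:proibron {preposition,adjective}; 3:kaum {verb}; 4:doithulk {determiner}; 5:vraabe {preposition}; 6:krinskos {preposition}.
Position 1: tagging it adjective would leave rule 1 unsatisfiable, so it must be verb.
Position 2: tagging it adjective would leave rule 2 unsatisfiable, so it must be preposition.
The only consistent sequence is: verb preposition verb determiner preposition preposition.
Rule-by-rule: rule 1 satisfied; rule 2 satisfied; rule 3 satisfied.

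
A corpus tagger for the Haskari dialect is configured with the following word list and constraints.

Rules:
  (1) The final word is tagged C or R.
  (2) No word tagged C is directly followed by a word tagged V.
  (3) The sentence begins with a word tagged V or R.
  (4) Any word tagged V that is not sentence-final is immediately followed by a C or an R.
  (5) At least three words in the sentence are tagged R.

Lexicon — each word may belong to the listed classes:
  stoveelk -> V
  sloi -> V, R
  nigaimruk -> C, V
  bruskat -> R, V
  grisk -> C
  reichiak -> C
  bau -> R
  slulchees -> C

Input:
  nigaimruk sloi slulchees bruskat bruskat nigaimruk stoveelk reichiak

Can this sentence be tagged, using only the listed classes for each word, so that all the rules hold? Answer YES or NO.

NO

Candidates per position — 1:nigaimruk {C,V}; 2:sloi {V,R}; 3:slulchees {C}; 4:bruskat {R,V}; 5:bruskat {R,V}; 6:nigaimruk {C,V}; 7:stoveelk {V}; 8:reichiak {C}.
Every candidate sequence violates at least one rule; no consistent tagging exists.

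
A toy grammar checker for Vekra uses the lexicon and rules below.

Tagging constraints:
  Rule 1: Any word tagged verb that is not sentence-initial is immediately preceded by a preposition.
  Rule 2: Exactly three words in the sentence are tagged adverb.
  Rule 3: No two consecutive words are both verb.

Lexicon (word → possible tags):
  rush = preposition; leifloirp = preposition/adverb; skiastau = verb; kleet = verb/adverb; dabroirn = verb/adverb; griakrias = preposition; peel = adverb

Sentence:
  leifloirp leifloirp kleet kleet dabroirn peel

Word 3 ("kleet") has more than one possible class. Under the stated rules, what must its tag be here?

verb

Candidates per position — 1:leifloirp {preposition,adverb}; 2:leifloirp {preposition,adverb}; 3:kleet {verb,adverb}; 4:kleet {verb,adverb}; 5:dabroirn {verb,adverb}; 6:peel {adverb}.
Position 4: verb is ruled out by rule 1; that leaves adverb.
Position 5: verb is ruled out by rule 1; that leaves adverb.
Position 1: adverb is ruled out by rule 2; that leaves preposition.
Position 2: adverb is ruled out by rule 2; that leaves preposition.
Position 3: adverb is ruled out by rule 2; that leaves verb.
The unique satisfying tagging is: preposition preposition verb adverb adverb adverb.
Verifying each rule — rule 1 holds; rule 2 holds; rule 3 holds.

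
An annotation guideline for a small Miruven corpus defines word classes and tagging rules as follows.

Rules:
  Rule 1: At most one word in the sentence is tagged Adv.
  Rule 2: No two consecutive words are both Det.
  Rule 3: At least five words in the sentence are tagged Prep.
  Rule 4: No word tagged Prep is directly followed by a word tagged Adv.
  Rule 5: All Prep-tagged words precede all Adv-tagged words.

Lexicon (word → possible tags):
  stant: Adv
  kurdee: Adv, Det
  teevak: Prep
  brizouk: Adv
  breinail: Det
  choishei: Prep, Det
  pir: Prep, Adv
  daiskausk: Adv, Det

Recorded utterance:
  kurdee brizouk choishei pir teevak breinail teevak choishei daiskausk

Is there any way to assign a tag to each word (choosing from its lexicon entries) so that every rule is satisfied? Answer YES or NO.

NO

Candidates per position — 1:kurdee {Adv,Det}; 2:brizouk {Adv}; 3:choishei {Prep,Det}; 4:pir {Prep,Adv}; 5:teevak {Prep}; 6:breinail {Det}; 7:teevak {Prep}; 8:choishei {Prep,Det}; 9:daiskausk {Adv,Det}.
Rule 5 cannot be satisfied by any choice of tags from the lexicon.
So there is no consistent tagging.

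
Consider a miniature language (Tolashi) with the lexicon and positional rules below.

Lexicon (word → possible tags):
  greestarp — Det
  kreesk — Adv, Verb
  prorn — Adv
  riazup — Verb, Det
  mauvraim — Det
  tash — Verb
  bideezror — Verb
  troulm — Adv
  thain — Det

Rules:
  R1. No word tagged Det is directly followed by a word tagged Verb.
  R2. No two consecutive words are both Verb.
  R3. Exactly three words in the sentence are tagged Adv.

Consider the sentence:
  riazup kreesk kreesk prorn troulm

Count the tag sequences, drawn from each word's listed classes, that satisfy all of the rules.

Candidates per position — 1:riazup {Verb,Det}; 2:kreesk {Adv,Verb}; 3:kreesk {Adv,Verb}; 4:prorn {Adv}; 5:troulm {Adv}.
There are 8 candidate sequences in total.
The sequences that satisfy every rule: Verb Adv Verb Adv Adv; Det Adv Verb Adv Adv.
Count = 2.

2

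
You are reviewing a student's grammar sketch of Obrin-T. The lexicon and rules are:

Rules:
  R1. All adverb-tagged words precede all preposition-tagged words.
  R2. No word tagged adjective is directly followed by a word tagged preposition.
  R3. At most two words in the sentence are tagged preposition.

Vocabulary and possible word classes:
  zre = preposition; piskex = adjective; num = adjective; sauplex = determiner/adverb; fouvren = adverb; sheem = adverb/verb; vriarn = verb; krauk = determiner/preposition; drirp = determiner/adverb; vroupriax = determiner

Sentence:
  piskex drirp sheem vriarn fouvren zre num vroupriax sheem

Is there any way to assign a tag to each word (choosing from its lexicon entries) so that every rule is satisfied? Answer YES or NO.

Candidates per position — 1:piskex {adjective}; 2:drirp {determiner,adverb}; 3:sheem {adverb,verb}; 4:vriarn {verb}; 5:fouvren {adverb}; 6:zre {preposition}; 7:num {adjective}; 8:vroupriax {determiner}; 9:sheem {adverb,verb}.
One satisfying assignment: adjective adverb verb verb adverb preposition adjective determiner verb.
Verifying each rule — rule 1 ok; rule 2 ok; rule 3 ok.

YES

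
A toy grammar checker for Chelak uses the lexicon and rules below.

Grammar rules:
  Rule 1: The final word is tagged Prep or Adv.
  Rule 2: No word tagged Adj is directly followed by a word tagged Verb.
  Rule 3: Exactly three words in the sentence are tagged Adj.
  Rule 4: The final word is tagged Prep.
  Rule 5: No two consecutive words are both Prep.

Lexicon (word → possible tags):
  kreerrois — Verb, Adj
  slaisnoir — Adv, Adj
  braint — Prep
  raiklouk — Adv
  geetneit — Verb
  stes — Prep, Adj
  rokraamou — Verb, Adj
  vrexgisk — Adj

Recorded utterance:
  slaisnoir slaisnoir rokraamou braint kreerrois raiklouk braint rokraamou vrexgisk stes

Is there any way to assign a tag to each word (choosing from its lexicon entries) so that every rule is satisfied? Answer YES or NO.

YES

Candidates per position — 1:slaisnoir {Adv,Adj}; 2:slaisnoir {Adv,Adj}; 3:rokraamou {Verb,Adj}; 4:braint {Prep}; 5:kreerrois {Verb,Adj}; 6:raiklouk {Adv}; 7:braint {Prep}; 8:rokraamou {Verb,Adj}; 9:vrexgisk {Adj}; 10:stes {Prep,Adj}.
One satisfying assignment: Adv Adj Adj Prep Verb Adv Prep Verb Adj Prep.
Rule-by-rule: rule 1 ✓; rule 2 ✓; rule 3 ✓; rule 4 ✓; rule 5 ✓.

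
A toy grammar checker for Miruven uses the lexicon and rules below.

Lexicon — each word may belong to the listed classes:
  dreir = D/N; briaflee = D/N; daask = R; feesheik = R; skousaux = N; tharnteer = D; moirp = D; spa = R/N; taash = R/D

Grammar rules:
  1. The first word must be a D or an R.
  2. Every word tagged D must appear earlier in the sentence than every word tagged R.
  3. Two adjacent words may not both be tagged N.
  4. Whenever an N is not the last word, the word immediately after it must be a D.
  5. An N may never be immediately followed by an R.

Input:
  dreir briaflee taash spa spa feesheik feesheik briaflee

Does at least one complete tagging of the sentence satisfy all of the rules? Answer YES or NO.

Candidates per position — 1:dreir {D,N}; 2:briaflee {D,N}; 3:taash {R,D}; 4:spa {R,N}; 5:spa {R,N}; 6:feesheik {R}; 7:feesheik {R}; 8:briaflee {D,N}.
One satisfying assignment: D D D R R R R N.
Rule-by-rule: rule 1 ok; rule 2 ok; rule 3 ok; rule 4 ok; rule 5 ok.

YES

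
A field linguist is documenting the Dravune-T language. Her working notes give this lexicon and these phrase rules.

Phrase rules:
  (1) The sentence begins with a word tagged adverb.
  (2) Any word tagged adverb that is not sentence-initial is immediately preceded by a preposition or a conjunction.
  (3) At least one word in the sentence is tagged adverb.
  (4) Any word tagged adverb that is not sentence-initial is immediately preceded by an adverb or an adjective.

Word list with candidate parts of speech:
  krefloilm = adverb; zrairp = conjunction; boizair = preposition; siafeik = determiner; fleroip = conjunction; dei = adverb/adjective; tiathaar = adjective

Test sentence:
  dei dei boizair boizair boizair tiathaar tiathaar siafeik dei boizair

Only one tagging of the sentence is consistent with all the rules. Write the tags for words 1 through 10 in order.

Candidates per position — 1:dei {adverb,adjective}; 2:dei {adverb,adjective}; 3:boizair {preposition}; 4:boizair {preposition}; 5:boizair {preposition}; 6:tiathaar {adjective}; 7:tiathaar {adjective}; 8:siafeik {determiner}; 9:dei {adverb,adjective}; 10:boizair {preposition}.
At position 1, choosing adjective makes rule 1 impossible to satisfy; hence adverb.
At position 2, choosing adverb makes rule 2 impossible to satisfy; hence adjective.
At position 9, choosing adverb makes rule 2 impossible to satisfy; hence adjective.
That leaves exactly one tagging: adverb adjective preposition preposition preposition adjective adjective determiner adjective preposition.
Checking: rule 1 satisfied; rule 2 satisfied; rule 3 satisfied; rule 4 satisfied.

adverb adjective preposition preposition preposition adjective adjective determiner adjective preposition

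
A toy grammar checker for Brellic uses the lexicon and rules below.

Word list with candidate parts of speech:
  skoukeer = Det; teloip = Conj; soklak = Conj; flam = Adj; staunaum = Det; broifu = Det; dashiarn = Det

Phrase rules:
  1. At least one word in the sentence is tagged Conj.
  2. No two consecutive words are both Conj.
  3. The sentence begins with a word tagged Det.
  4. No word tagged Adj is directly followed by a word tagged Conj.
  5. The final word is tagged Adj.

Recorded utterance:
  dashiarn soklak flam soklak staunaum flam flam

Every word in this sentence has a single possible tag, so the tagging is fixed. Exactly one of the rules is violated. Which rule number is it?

4

Fixed tagging: Det Conj Adj Conj Det Adj Adj.
Rule check: R1 ok, R2 ok, R3 ok, R4 fails, R5 ok.
Only rule 4 fails.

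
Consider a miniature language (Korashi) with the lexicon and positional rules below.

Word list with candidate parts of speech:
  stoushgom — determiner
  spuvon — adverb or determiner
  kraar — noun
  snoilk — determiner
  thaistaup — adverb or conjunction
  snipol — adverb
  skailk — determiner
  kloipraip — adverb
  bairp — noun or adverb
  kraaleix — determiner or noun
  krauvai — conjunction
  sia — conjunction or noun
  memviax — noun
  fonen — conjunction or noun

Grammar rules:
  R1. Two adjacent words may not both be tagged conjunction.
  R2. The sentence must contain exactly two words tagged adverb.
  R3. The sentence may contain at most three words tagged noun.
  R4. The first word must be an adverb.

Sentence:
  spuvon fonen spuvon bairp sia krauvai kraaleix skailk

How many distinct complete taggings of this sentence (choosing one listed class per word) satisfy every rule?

Candidates per position — 1:spuvon {adverb,determiner}; 2:fonen {conjunction,noun}; 3:spuvon {adverb,determiner}; 4:bairp {noun,adverb}; 5:sia {conjunction,noun}; 6:krauvai {conjunction}; 7:kraaleix {determiner,noun}; 8:skailk {determiner}.
There are 64 candidate sequences in total.
Checking each against the rules leaves 7 sequences.
Count = 7.

7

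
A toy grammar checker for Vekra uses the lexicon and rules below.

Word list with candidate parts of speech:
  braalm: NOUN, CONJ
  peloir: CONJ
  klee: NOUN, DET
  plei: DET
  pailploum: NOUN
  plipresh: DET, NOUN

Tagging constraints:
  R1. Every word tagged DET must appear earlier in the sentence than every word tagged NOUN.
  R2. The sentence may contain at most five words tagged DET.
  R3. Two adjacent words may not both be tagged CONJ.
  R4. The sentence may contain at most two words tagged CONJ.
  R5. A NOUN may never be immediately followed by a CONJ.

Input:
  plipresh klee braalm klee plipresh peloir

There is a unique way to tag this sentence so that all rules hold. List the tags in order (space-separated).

Candidates per position — 1:plipresh {DET,NOUN}; 2:klee {NOUN,DET}; 3:braalm {NOUN,CONJ}; 4:klee {NOUN,DET}; 5:plipresh {DET,NOUN}; 6:peloir {CONJ}.
At position 5, choosing NOUN makes rule 5 impossible to satisfy; hence DET.
At position 1, choosing NOUN makes rule 1 impossible to satisfy; hence DET.
At position 2, choosing NOUN makes rule 1 impossible to satisfy; hence DET.
At position 3, choosing NOUN makes rule 1 impossible to satisfy; hence CONJ.
At position 4, choosing NOUN makes rule 1 impossible to satisfy; hence DET.
So the tagging must be: DET DET CONJ DET DET CONJ.
Check: rule 1 ok; rule 2 ok; rule 3 ok; rule 4 ok; rule 5 ok.

DET DET CONJ DET DET CONJ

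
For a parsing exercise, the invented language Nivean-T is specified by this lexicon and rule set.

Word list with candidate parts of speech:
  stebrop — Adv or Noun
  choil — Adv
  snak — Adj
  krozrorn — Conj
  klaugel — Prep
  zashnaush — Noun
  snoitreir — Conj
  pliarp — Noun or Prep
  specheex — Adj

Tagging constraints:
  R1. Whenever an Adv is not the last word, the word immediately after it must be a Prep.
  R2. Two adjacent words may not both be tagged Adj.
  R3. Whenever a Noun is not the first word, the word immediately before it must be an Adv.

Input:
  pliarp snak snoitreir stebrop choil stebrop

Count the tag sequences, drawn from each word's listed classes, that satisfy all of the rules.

Candidates per position — 1:pliarp {Noun,Prep}; 2:snak {Adj}; 3:snoitreir {Conj}; 4:stebrop {Adv,Noun}; 5:choil {Adv}; 6:stebrop {Adv,Noun}.
There are 8 candidate sequences in total.
Rule 1 cannot be satisfied by any choice of tags from the lexicon.
So there is no consistent tagging.
Count = 0.

0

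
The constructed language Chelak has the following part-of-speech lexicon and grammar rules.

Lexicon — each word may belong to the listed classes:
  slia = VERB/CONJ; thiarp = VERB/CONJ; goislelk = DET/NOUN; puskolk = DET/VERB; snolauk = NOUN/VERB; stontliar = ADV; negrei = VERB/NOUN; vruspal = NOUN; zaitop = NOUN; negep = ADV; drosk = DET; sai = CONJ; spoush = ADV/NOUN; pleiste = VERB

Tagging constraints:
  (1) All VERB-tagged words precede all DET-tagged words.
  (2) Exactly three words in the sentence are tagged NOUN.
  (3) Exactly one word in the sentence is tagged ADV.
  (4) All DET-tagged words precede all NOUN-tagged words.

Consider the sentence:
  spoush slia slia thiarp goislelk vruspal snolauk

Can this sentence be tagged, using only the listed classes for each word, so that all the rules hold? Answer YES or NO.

YES

Candidates per position — 1:spoush {ADV,NOUN}; 2:slia {VERB,CONJ}; 3:slia {VERB,CONJ}; 4:thiarp {VERB,CONJ}; 5:goislelk {DET,NOUN}; 6:vruspal {NOUN}; 7:snolauk {NOUN,VERB}.
One satisfying assignment: ADV VERB CONJ CONJ NOUN NOUN NOUN.
Check: rule 1 holds; rule 2 holds; rule 3 holds; rule 4 holds.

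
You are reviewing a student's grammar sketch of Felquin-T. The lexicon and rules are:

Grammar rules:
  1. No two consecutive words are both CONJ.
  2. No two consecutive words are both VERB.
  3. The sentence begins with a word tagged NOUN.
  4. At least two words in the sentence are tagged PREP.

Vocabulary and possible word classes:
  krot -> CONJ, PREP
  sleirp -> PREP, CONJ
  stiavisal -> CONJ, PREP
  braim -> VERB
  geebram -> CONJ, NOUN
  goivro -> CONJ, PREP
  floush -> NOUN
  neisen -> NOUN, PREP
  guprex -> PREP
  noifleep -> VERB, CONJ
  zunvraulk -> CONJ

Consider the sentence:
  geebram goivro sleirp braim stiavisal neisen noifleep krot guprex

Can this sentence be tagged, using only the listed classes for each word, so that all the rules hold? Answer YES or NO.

YES

Candidates per position — 1:geebram {CONJ,NOUN}; 2:goivro {CONJ,PREP}; 3:sleirp {PREP,CONJ}; 4:braim {VERB}; 5:stiavisal {CONJ,PREP}; 6:neisen {NOUN,PREP}; 7:noifleep {VERB,CONJ}; 8:krot {CONJ,PREP}; 9:guprex {PREP}.
One satisfying assignment: NOUN PREP CONJ VERB CONJ PREP VERB CONJ PREP.
Check: rule 1 ok; rule 2 ok; rule 3 ok; rule 4 ok.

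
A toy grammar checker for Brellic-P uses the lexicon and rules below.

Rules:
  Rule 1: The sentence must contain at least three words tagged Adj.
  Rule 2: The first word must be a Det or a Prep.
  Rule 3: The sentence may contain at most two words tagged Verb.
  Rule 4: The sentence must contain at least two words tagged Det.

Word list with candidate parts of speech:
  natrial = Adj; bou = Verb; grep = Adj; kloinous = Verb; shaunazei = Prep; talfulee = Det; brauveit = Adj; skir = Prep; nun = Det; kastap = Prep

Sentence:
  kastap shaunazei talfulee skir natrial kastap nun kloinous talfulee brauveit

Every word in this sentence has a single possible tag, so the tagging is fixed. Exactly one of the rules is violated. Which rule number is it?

1

Fixed tagging: Prep Prep Det Prep Adj Prep Det Verb Det Adj.
Rule check: R1 ✗, R2 ✓, R3 ✓, R4 ✓.
Only rule 1 fails.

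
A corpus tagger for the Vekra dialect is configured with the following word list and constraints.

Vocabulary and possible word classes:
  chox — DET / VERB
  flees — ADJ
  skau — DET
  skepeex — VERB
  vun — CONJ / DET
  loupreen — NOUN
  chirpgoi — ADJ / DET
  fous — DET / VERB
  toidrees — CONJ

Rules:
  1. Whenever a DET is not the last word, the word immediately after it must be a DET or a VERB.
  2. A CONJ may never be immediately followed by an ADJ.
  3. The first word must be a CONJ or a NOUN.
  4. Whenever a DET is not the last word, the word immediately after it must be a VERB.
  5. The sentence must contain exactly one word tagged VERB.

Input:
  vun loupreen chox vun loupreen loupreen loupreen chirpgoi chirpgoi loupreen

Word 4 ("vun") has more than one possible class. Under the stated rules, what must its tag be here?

Candidates per position — 1:vun {CONJ,DET}; 2:loupreen {NOUN}; 3:chox {DET,VERB}; 4:vun {CONJ,DET}; 5:loupreen {NOUN}; 6:loupreen {NOUN}; 7:loupreen {NOUN}; 8:chirpgoi {ADJ,DET}; 9:chirpgoi {ADJ,DET}; 10:loupreen {NOUN}.
At position 1, choosing DET makes rule 1 impossible to satisfy; hence CONJ.
At position 3, choosing DET makes rule 1 impossible to satisfy; hence VERB.
At position 4, choosing DET makes rule 1 impossible to satisfy; hence CONJ.
At position 8, choosing DET makes rule 1 impossible to satisfy; hence ADJ.
At position 9, choosing DET makes rule 1 impossible to satisfy; hence ADJ.
That leaves exactly one tagging: CONJ NOUN VERB CONJ NOUN NOUN NOUN ADJ ADJ NOUN.
Rule-by-rule: rule 1 ✓; rule 2 ✓; rule 3 ✓; rule 4 ✓; rule 5 ✓.

CONJ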